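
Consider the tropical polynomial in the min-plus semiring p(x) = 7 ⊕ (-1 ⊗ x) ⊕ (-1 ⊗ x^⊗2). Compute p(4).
p(4) = 3

A tropical monomial a ⊗ x^⊗i evaluates to a + i · x. Evaluating each term at x = 4:
  Term 0 contributes 7 + 0 · 4 = 7
  Term 1 contributes -1 + 1 · 4 = 3
  Term 2 contributes -1 + 2 · 4 = 7
p(4) = ⊕ of these = min[7, 3, 7] = 3.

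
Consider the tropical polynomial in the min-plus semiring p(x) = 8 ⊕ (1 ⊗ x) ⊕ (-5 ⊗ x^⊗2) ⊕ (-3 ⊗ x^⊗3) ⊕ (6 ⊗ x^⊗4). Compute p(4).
p(4) = 3

A tropical monomial a ⊗ x^⊗i evaluates to a + i · x. Evaluating each term at x = 4:
  Term 0 contributes 8 + 0 · 4 = 8
  Term 1 contributes 1 + 1 · 4 = 5
  Term 2 contributes -5 + 2 · 4 = 3
  Term 3 contributes -3 + 3 · 4 = 9
  Term 4 contributes 6 + 4 · 4 = 22
p(4) = ⊕ of these = min[8, 5, 3, 9, 22] = 3.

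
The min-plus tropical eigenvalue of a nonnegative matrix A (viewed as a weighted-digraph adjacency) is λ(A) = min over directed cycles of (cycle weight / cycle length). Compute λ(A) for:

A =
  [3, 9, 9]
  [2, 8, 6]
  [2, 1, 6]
λ(A) = 3

Enumerate directed cycles and compute their means (weight / length). Sample:
  cycle 0 → 0: weight = 3, length = 1, mean = 3/1 ≈ 3.000
  cycle 1 → 1: weight = 8, length = 1, mean = 8/1 ≈ 8.000
  cycle 2 → 2: weight = 6, length = 1, mean = 6/1 ≈ 6.000
  cycle 0 → 1 → 0: weight = 11, length = 2, mean = 11/2 ≈ 5.500
  cycle 0 → 2 → 0: weight = 11, length = 2, mean = 11/2 ≈ 5.500
  cycle 1 → 0 → 1: weight = 11, length = 2, mean = 11/2 ≈ 5.500
Minimum mean = 3.000, attained e.g. along the cycle 0 → 0 with weight 3 and length 1. So λ(A) = 3/1 = 3.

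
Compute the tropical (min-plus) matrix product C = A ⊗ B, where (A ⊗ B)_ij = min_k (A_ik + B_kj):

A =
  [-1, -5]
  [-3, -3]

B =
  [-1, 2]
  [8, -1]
A ⊗ B =
  [-2, -6]
  [-4, -4]

Apply the min-plus product entry-by-entry:
  C[0][0] = min over k of (A[0][0] + B[0][0] = -1 + -1 = -2, A[0][1] + B[1][0] = -5 + 8 = 3) = -2 (attained at k = 0)
  C[0][1] = min over k of (A[0][0] + B[0][1] = -1 + 2 = 1, A[0][1] + B[1][1] = -5 + -1 = -6) = -6 (attained at k = 1)
  C[1][0] = min over k of (A[1][0] + B[0][0] = -3 + -1 = -4, A[1][1] + B[1][0] = -3 + 8 = 5) = -4 (attained at k = 0)
  C[1][1] = min over k of (A[1][0] + B[0][1] = -3 + 2 = -1, A[1][1] + B[1][1] = -3 + -1 = -4) = -4 (attained at k = 1)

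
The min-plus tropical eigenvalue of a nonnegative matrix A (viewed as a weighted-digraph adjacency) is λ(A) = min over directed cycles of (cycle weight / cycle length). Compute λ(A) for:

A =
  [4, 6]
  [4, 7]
λ(A) = 4

Enumerate directed cycles and compute their means (weight / length). Sample:
  cycle 0 → 0: weight = 4, length = 1, mean = 4/1 ≈ 4.000
  cycle 1 → 1: weight = 7, length = 1, mean = 7/1 ≈ 7.000
  cycle 0 → 1 → 0: weight = 10, length = 2, mean = 10/2 ≈ 5.000
  cycle 1 → 0 → 1: weight = 10, length = 2, mean = 10/2 ≈ 5.000
Minimum mean = 4.000, attained e.g. along the cycle 0 → 0 with weight 4 and length 1. So λ(A) = 4/1 = 4.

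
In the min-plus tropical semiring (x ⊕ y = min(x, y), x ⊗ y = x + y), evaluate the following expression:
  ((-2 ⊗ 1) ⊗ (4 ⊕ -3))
((-2 ⊗ 1) ⊗ (4 ⊕ -3)) = -4

Expand innermost to outermost. Recall ⊕ takes the minimum of its arguments and ⊗ takes their sum. Working out the expression ((-2 ⊗ 1) ⊗ (4 ⊕ -3)) gives -4.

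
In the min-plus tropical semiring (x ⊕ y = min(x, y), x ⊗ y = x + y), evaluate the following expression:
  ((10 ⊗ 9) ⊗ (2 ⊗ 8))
((10 ⊗ 9) ⊗ (2 ⊗ 8)) = 29

Expand innermost to outermost. Recall ⊕ takes the minimum of its arguments and ⊗ takes their sum. Working out the expression ((10 ⊗ 9) ⊗ (2 ⊗ 8)) gives 29.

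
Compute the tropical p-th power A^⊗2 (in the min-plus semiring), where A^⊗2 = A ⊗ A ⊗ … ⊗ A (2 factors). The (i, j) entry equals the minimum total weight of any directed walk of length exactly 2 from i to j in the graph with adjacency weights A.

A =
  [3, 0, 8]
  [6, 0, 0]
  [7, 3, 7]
A^⊗2 =
  [6, 0, 0]
  [6, 0, 0]
  [9, 3, 3]

Each entry (A^⊗2)_ij equals the minimum over all length-2 walks i = v_0 → v_1 → … → v_2 = j of Σ_t A[v_t][v_{t+1}]. For example, for (i, j) = (0, 2) we minimise over 3 possible intermediate vertex sequences; the minimum is 0, attained along the walk 0 → 1 → 2.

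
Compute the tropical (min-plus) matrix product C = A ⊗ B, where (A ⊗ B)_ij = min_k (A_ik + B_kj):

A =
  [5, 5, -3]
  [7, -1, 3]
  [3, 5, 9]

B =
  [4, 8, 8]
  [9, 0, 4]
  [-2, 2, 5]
A ⊗ B =
  [-5, -1, 2]
  [1, -1, 3]
  [7, 5, 9]

Apply the min-plus product entry-by-entry:
  C[0][0] = min over k of (A[0][0] + B[0][0] = 5 + 4 = 9, A[0][1] + B[1][0] = 5 + 9 = 14, A[0][2] + B[2][0] = -3 + -2 = -5) = -5 (attained at k = 2)
  C[0][1] = min over k of (A[0][0] + B[0][1] = 5 + 8 = 13, A[0][1] + B[1][1] = 5 + 0 = 5, A[0][2] + B[2][1] = -3 + 2 = -1) = -1 (attained at k = 2)
  C[0][2] = min over k of (A[0][0] + B[0][2] = 5 + 8 = 13, A[0][1] + B[1][2] = 5 + 4 = 9, A[0][2] + B[2][2] = -3 + 5 = 2) = 2 (attained at k = 2)
  C[1][0] = min over k of (A[1][0] + B[0][0] = 7 + 4 = 11, A[1][1] + B[1][0] = -1 + 9 = 8, A[1][2] + B[2][0] = 3 + -2 = 1) = 1 (attained at k = 2)
  C[1][1] = min over k of (A[1][0] + B[0][1] = 7 + 8 = 15, A[1][1] + B[1][1] = -1 + 0 = -1, A[1][2] + B[2][1] = 3 + 2 = 5) = -1 (attained at k = 1)
  C[1][2] = min over k of (A[1][0] + B[0][2] = 7 + 8 = 15, A[1][1] + B[1][2] = -1 + 4 = 3, A[1][2] + B[2][2] = 3 + 5 = 8) = 3 (attained at k = 1)
  C[2][0] = min over k of (A[2][0] + B[0][0] = 3 + 4 = 7, A[2][1] + B[1][0] = 5 + 9 = 14, A[2][2] + B[2][0] = 9 + -2 = 7) = 7 (attained at k = 0)
  C[2][1] = min over k of (A[2][0] + B[0][1] = 3 + 8 = 11, A[2][1] + B[1][1] = 5 + 0 = 5, A[2][2] + B[2][1] = 9 + 2 = 11) = 5 (attained at k = 1)
  C[2][2] = min over k of (A[2][0] + B[0][2] = 3 + 8 = 11, A[2][1] + B[1][2] = 5 + 4 = 9, A[2][2] + B[2][2] = 9 + 5 = 14) = 9 (attained at k = 1)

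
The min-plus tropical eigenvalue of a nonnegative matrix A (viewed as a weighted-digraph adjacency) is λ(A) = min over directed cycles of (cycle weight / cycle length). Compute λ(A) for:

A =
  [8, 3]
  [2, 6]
λ(A) = 5/2

Enumerate directed cycles and compute their means (weight / length). Sample:
  cycle 0 → 0: weight = 8, length = 1, mean = 8/1 ≈ 8.000
  cycle 1 → 1: weight = 6, length = 1, mean = 6/1 ≈ 6.000
  cycle 0 → 1 → 0: weight = 5, length = 2, mean = 5/2 ≈ 2.500
  cycle 1 → 0 → 1: weight = 5, length = 2, mean = 5/2 ≈ 2.500
Minimum mean = 2.500, attained e.g. along the cycle 0 → 1 → 0 with weight 5 and length 2. So λ(A) = 5/2 = 5/2.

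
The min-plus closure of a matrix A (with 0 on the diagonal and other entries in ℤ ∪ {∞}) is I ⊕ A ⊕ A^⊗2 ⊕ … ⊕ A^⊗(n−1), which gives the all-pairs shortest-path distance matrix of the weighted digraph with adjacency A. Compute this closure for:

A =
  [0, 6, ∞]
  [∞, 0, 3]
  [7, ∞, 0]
Closure =
  [0, 6, 9]
  [10, 0, 3]
  [7, 13, 0]

This is the Floyd-Warshall all-pairs shortest-path computation. For each intermediate vertex k = 0, 1, …, 2, update dist[i][j] ← min(dist[i][j], dist[i][k] + dist[k][j]). The final matrix gives, for each (i, j), the minimum total weight of any directed path from i to j (possibly empty when i = j).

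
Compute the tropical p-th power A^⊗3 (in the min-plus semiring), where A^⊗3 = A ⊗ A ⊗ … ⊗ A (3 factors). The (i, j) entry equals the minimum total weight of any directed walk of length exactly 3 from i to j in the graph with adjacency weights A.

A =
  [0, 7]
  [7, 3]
A^⊗3 =
  [0, 7]
  [7, 9]

Each entry (A^⊗3)_ij equals the minimum over all length-3 walks i = v_0 → v_1 → … → v_3 = j of Σ_t A[v_t][v_{t+1}]. For example, for (i, j) = (0, 1) we minimise over 4 possible intermediate vertex sequences; the minimum is 7, attained along the walk 0 → 0 → 0 → 1.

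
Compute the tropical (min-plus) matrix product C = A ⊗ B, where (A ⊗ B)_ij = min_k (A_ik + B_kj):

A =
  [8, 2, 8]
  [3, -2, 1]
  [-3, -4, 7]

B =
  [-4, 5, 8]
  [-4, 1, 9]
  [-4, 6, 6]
A ⊗ B =
  [-2, 3, 11]
  [-6, -1, 7]
  [-8, -3, 5]

Apply the min-plus product entry-by-entry:
  C[0][0] = min over k of (A[0][0] + B[0][0] = 8 + -4 = 4, A[0][1] + B[1][0] = 2 + -4 = -2, A[0][2] + B[2][0] = 8 + -4 = 4) = -2 (attained at k = 1)
  C[0][1] = min over k of (A[0][0] + B[0][1] = 8 + 5 = 13, A[0][1] + B[1][1] = 2 + 1 = 3, A[0][2] + B[2][1] = 8 + 6 = 14) = 3 (attained at k = 1)
  C[0][2] = min over k of (A[0][0] + B[0][2] = 8 + 8 = 16, A[0][1] + B[1][2] = 2 + 9 = 11, A[0][2] + B[2][2] = 8 + 6 = 14) = 11 (attained at k = 1)
  C[1][0] = min over k of (A[1][0] + B[0][0] = 3 + -4 = -1, A[1][1] + B[1][0] = -2 + -4 = -6, A[1][2] + B[2][0] = 1 + -4 = -3) = -6 (attained at k = 1)
  C[1][1] = min over k of (A[1][0] + B[0][1] = 3 + 5 = 8, A[1][1] + B[1][1] = -2 + 1 = -1, A[1][2] + B[2][1] = 1 + 6 = 7) = -1 (attained at k = 1)
  C[1][2] = min over k of (A[1][0] + B[0][2] = 3 + 8 = 11, A[1][1] + B[1][2] = -2 + 9 = 7, A[1][2] + B[2][2] = 1 + 6 = 7) = 7 (attained at k = 1)
  C[2][0] = min over k of (A[2][0] + B[0][0] = -3 + -4 = -7, A[2][1] + B[1][0] = -4 + -4 = -8, A[2][2] + B[2][0] = 7 + -4 = 3) = -8 (attained at k = 1)
  C[2][1] = min over k of (A[2][0] + B[0][1] = -3 + 5 = 2, A[2][1] + B[1][1] = -4 + 1 = -3, A[2][2] + B[2][1] = 7 + 6 = 13) = -3 (attained at k = 1)
  C[2][2] = min over k of (A[2][0] + B[0][2] = -3 + 8 = 5, A[2][1] + B[1][2] = -4 + 9 = 5, A[2][2] + B[2][2] = 7 + 6 = 13) = 5 (attained at k = 0)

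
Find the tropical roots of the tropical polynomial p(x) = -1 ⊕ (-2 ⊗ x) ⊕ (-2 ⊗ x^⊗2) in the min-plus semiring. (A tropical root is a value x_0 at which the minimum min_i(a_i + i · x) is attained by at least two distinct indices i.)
Roots: {0, 1}

Each tropical root is a break point of the lower envelope of the lines y = a_i + i · x (there are 3 lines, with slopes 0, 1, ..., 2). Only the lines that attain the minimum somewhere contribute to roots; other lines are dominated. Here the surviving (envelope) indices are i = 2, i = 1, i = 0.
Intersections between consecutive envelope lines give the roots: for adjacent envelope indices i < j the intersection is x = (a_i − a_j) / (j − i). Reading off the sorted break points: {0, 1}.
Verification: at each break x_0, at least two indices attain the minimum of min_i(a_i + i · x_0).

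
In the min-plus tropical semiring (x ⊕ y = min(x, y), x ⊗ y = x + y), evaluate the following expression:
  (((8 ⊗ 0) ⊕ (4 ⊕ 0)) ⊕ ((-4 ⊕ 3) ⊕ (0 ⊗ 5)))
(((8 ⊗ 0) ⊕ (4 ⊕ 0)) ⊕ ((-4 ⊕ 3) ⊕ (0 ⊗ 5))) = -4

Expand innermost to outermost. Recall ⊕ takes the minimum of its arguments and ⊗ takes their sum. Working out the expression (((8 ⊗ 0) ⊕ (4 ⊕ 0)) ⊕ ((-4 ⊕ 3) ⊕ (0 ⊗ 5))) gives -4.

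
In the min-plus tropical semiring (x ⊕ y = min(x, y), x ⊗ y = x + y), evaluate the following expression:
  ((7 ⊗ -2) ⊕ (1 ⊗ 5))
((7 ⊗ -2) ⊕ (1 ⊗ 5)) = 5

Expand innermost to outermost. Recall ⊕ takes the minimum of its arguments and ⊗ takes their sum. Working out the expression ((7 ⊗ -2) ⊕ (1 ⊗ 5)) gives 5.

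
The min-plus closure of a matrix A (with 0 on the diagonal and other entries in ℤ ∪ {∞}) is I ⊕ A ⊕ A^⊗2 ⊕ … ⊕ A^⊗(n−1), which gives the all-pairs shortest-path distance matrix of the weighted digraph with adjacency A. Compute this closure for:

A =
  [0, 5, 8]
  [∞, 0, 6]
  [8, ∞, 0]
Closure =
  [0, 5, 8]
  [14, 0, 6]
  [8, 13, 0]

This is the Floyd-Warshall all-pairs shortest-path computation. For each intermediate vertex k = 0, 1, …, 2, update dist[i][j] ← min(dist[i][j], dist[i][k] + dist[k][j]). The final matrix gives, for each (i, j), the minimum total weight of any directed path from i to j (possibly empty when i = j).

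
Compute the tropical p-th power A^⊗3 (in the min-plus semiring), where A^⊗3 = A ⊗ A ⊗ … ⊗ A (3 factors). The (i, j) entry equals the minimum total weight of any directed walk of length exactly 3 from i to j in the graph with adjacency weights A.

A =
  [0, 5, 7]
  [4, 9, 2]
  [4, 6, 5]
A^⊗3 =
  [0, 5, 7]
  [4, 9, 10]
  [4, 9, 11]

Each entry (A^⊗3)_ij equals the minimum over all length-3 walks i = v_0 → v_1 → … → v_3 = j of Σ_t A[v_t][v_{t+1}]. For example, for (i, j) = (0, 2) we minimise over 9 possible intermediate vertex sequences; the minimum is 7, attained along the walk 0 → 0 → 0 → 2.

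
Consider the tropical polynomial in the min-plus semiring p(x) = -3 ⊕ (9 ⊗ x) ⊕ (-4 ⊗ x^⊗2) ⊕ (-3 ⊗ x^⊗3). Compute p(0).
p(0) = -4

A tropical monomial a ⊗ x^⊗i evaluates to a + i · x. Evaluating each term at x = 0:
  Term 0 contributes -3 + 0 · 0 = -3
  Term 1 contributes 9 + 1 · 0 = 9
  Term 2 contributes -4 + 2 · 0 = -4
  Term 3 contributes -3 + 3 · 0 = -3
p(0) = ⊕ of these = min[-3, 9, -4, -3] = -4.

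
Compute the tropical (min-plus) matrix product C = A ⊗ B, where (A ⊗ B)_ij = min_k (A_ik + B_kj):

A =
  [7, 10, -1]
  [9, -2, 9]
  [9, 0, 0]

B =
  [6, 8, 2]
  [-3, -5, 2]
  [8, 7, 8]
A ⊗ B =
  [7, 5, 7]
  [-5, -7, 0]
  [-3, -5, 2]

Apply the min-plus product entry-by-entry:
  C[0][0] = min over k of (A[0][0] + B[0][0] = 7 + 6 = 13, A[0][1] + B[1][0] = 10 + -3 = 7, A[0][2] + B[2][0] = -1 + 8 = 7) = 7 (attained at k = 1)
  C[0][1] = min over k of (A[0][0] + B[0][1] = 7 + 8 = 15, A[0][1] + B[1][1] = 10 + -5 = 5, A[0][2] + B[2][1] = -1 + 7 = 6) = 5 (attained at k = 1)
  C[0][2] = min over k of (A[0][0] + B[0][2] = 7 + 2 = 9, A[0][1] + B[1][2] = 10 + 2 = 12, A[0][2] + B[2][2] = -1 + 8 = 7) = 7 (attained at k = 2)
  C[1][0] = min over k of (A[1][0] + B[0][0] = 9 + 6 = 15, A[1][1] + B[1][0] = -2 + -3 = -5, A[1][2] + B[2][0] = 9 + 8 = 17) = -5 (attained at k = 1)
  C[1][1] = min over k of (A[1][0] + B[0][1] = 9 + 8 = 17, A[1][1] + B[1][1] = -2 + -5 = -7, A[1][2] + B[2][1] = 9 + 7 = 16) = -7 (attained at k = 1)
  C[1][2] = min over k of (A[1][0] + B[0][2] = 9 + 2 = 11, A[1][1] + B[1][2] = -2 + 2 = 0, A[1][2] + B[2][2] = 9 + 8 = 17) = 0 (attained at k = 1)
  C[2][0] = min over k of (A[2][0] + B[0][0] = 9 + 6 = 15, A[2][1] + B[1][0] = 0 + -3 = -3, A[2][2] + B[2][0] = 0 + 8 = 8) = -3 (attained at k = 1)
  C[2][1] = min over k of (A[2][0] + B[0][1] = 9 + 8 = 17, A[2][1] + B[1][1] = 0 + -5 = -5, A[2][2] + B[2][1] = 0 + 7 = 7) = -5 (attained at k = 1)
  C[2][2] = min over k of (A[2][0] + B[0][2] = 9 + 2 = 11, A[2][1] + B[1][2] = 0 + 2 = 2, A[2][2] + B[2][2] = 0 + 8 = 8) = 2 (attained at k = 1)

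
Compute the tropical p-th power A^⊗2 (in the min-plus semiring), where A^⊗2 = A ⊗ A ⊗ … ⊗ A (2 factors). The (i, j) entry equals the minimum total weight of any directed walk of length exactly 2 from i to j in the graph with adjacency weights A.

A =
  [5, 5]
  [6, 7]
A^⊗2 =
  [10, 10]
  [11, 11]

Each entry (A^⊗2)_ij equals the minimum over all length-2 walks i = v_0 → v_1 → … → v_2 = j of Σ_t A[v_t][v_{t+1}]. For example, for (i, j) = (0, 1) we minimise over 2 possible intermediate vertex sequences; the minimum is 10, attained along the walk 0 → 0 → 1.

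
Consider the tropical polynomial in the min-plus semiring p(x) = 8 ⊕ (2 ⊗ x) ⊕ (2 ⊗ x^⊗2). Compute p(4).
p(4) = 6

A tropical monomial a ⊗ x^⊗i evaluates to a + i · x. Evaluating each term at x = 4:
  Term 0 contributes 8 + 0 · 4 = 8
  Term 1 contributes 2 + 1 · 4 = 6
  Term 2 contributes 2 + 2 · 4 = 10
p(4) = ⊕ of these = min[8, 6, 10] = 6.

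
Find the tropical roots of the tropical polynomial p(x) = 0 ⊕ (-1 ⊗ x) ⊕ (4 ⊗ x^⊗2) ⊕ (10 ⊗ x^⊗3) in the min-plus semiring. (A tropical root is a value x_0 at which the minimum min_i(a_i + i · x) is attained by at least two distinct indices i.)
Roots: {-6, -5, 1}

Each tropical root is a break point of the lower envelope of the lines y = a_i + i · x (there are 4 lines, with slopes 0, 1, ..., 3). Only the lines that attain the minimum somewhere contribute to roots; other lines are dominated. Here the surviving (envelope) indices are i = 3, i = 2, i = 1, i = 0.
Intersections between consecutive envelope lines give the roots: for adjacent envelope indices i < j the intersection is x = (a_i − a_j) / (j − i). Reading off the sorted break points: {-6, -5, 1}.
Verification: at each break x_0, at least two indices attain the minimum of min_i(a_i + i · x_0).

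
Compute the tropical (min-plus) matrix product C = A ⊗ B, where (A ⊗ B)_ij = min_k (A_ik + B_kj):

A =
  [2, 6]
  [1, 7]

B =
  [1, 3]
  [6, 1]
A ⊗ B =
  [3, 5]
  [2, 4]

Apply the min-plus product entry-by-entry:
  C[0][0] = min over k of (A[0][0] + B[0][0] = 2 + 1 = 3, A[0][1] + B[1][0] = 6 + 6 = 12) = 3 (attained at k = 0)
  C[0][1] = min over k of (A[0][0] + B[0][1] = 2 + 3 = 5, A[0][1] + B[1][1] = 6 + 1 = 7) = 5 (attained at k = 0)
  C[1][0] = min over k of (A[1][0] + B[0][0] = 1 + 1 = 2, A[1][1] + B[1][0] = 7 + 6 = 13) = 2 (attained at k = 0)
  C[1][1] = min over k of (A[1][0] + B[0][1] = 1 + 3 = 4, A[1][1] + B[1][1] = 7 + 1 = 8) = 4 (attained at k = 0)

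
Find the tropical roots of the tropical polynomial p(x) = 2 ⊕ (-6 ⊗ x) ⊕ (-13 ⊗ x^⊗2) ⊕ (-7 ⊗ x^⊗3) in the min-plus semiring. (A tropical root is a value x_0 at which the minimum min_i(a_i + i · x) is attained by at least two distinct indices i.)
Roots: {-6, 7, 8}

Each tropical root is a break point of the lower envelope of the lines y = a_i + i · x (there are 4 lines, with slopes 0, 1, ..., 3). Only the lines that attain the minimum somewhere contribute to roots; other lines are dominated. Here the surviving (envelope) indices are i = 3, i = 2, i = 1, i = 0.
Intersections between consecutive envelope lines give the roots: for adjacent envelope indices i < j the intersection is x = (a_i − a_j) / (j − i). Reading off the sorted break points: {-6, 7, 8}.
Verification: at each break x_0, at least two indices attain the minimum of min_i(a_i + i · x_0).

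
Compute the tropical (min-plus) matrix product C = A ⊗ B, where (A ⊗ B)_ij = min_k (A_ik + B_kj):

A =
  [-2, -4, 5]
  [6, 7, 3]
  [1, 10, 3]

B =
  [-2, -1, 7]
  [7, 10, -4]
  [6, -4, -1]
A ⊗ B =
  [-4, -3, -8]
  [4, -1, 2]
  [-1, -1, 2]

Apply the min-plus product entry-by-entry:
  C[0][0] = min over k of (A[0][0] + B[0][0] = -2 + -2 = -4, A[0][1] + B[1][0] = -4 + 7 = 3, A[0][2] + B[2][0] = 5 + 6 = 11) = -4 (attained at k = 0)
  C[0][1] = min over k of (A[0][0] + B[0][1] = -2 + -1 = -3, A[0][1] + B[1][1] = -4 + 10 = 6, A[0][2] + B[2][1] = 5 + -4 = 1) = -3 (attained at k = 0)
  C[0][2] = min over k of (A[0][0] + B[0][2] = -2 + 7 = 5, A[0][1] + B[1][2] = -4 + -4 = -8, A[0][2] + B[2][2] = 5 + -1 = 4) = -8 (attained at k = 1)
  C[1][0] = min over k of (A[1][0] + B[0][0] = 6 + -2 = 4, A[1][1] + B[1][0] = 7 + 7 = 14, A[1][2] + B[2][0] = 3 + 6 = 9) = 4 (attained at k = 0)
  C[1][1] = min over k of (A[1][0] + B[0][1] = 6 + -1 = 5, A[1][1] + B[1][1] = 7 + 10 = 17, A[1][2] + B[2][1] = 3 + -4 = -1) = -1 (attained at k = 2)
  C[1][2] = min over k of (A[1][0] + B[0][2] = 6 + 7 = 13, A[1][1] + B[1][2] = 7 + -4 = 3, A[1][2] + B[2][2] = 3 + -1 = 2) = 2 (attained at k = 2)
  C[2][0] = min over k of (A[2][0] + B[0][0] = 1 + -2 = -1, A[2][1] + B[1][0] = 10 + 7 = 17, A[2][2] + B[2][0] = 3 + 6 = 9) = -1 (attained at k = 0)
  C[2][1] = min over k of (A[2][0] + B[0][1] = 1 + -1 = 0, A[2][1] + B[1][1] = 10 + 10 = 20, A[2][2] + B[2][1] = 3 + -4 = -1) = -1 (attained at k = 2)
  C[2][2] = min over k of (A[2][0] + B[0][2] = 1 + 7 = 8, A[2][1] + B[1][2] = 10 + -4 = 6, A[2][2] + B[2][2] = 3 + -1 = 2) = 2 (attained at k = 2)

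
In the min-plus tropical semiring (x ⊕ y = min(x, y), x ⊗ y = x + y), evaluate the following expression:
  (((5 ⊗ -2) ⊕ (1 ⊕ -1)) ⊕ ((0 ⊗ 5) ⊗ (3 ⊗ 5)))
(((5 ⊗ -2) ⊕ (1 ⊕ -1)) ⊕ ((0 ⊗ 5) ⊗ (3 ⊗ 5))) = -1

Expand innermost to outermost. Recall ⊕ takes the minimum of its arguments and ⊗ takes their sum. Working out the expression (((5 ⊗ -2) ⊕ (1 ⊕ -1)) ⊕ ((0 ⊗ 5) ⊗ (3 ⊗ 5))) gives -1.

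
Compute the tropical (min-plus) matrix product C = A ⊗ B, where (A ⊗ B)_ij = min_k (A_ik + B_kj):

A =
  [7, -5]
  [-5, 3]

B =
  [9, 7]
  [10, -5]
A ⊗ B =
  [5, -10]
  [4, -2]

Apply the min-plus product entry-by-entry:
  C[0][0] = min over k of (A[0][0] + B[0][0] = 7 + 9 = 16, A[0][1] + B[1][0] = -5 + 10 = 5) = 5 (attained at k = 1)
  C[0][1] = min over k of (A[0][0] + B[0][1] = 7 + 7 = 14, A[0][1] + B[1][1] = -5 + -5 = -10) = -10 (attained at k = 1)
  C[1][0] = min over k of (A[1][0] + B[0][0] = -5 + 9 = 4, A[1][1] + B[1][0] = 3 + 10 = 13) = 4 (attained at k = 0)
  C[1][1] = min over k of (A[1][0] + B[0][1] = -5 + 7 = 2, A[1][1] + B[1][1] = 3 + -5 = -2) = -2 (attained at k = 1)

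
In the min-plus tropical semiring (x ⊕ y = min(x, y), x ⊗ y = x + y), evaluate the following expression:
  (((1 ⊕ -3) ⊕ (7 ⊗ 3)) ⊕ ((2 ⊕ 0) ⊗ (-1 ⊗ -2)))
(((1 ⊕ -3) ⊕ (7 ⊗ 3)) ⊕ ((2 ⊕ 0) ⊗ (-1 ⊗ -2))) = -3

Expand innermost to outermost. Recall ⊕ takes the minimum of its arguments and ⊗ takes their sum. Working out the expression (((1 ⊕ -3) ⊕ (7 ⊗ 3)) ⊕ ((2 ⊕ 0) ⊗ (-1 ⊗ -2))) gives -3.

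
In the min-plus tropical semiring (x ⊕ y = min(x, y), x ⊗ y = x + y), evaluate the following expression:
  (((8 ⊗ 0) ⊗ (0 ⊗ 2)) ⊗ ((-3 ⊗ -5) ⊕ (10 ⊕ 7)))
(((8 ⊗ 0) ⊗ (0 ⊗ 2)) ⊗ ((-3 ⊗ -5) ⊕ (10 ⊕ 7))) = 2

Expand innermost to outermost. Recall ⊕ takes the minimum of its arguments and ⊗ takes their sum. Working out the expression (((8 ⊗ 0) ⊗ (0 ⊗ 2)) ⊗ ((-3 ⊗ -5) ⊕ (10 ⊕ 7))) gives 2.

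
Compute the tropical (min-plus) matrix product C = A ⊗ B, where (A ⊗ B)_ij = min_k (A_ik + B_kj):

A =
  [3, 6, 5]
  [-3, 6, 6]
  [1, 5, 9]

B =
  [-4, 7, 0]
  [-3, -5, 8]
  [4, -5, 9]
A ⊗ B =
  [-1, 0, 3]
  [-7, 1, -3]
  [-3, 0, 1]

Apply the min-plus product entry-by-entry:
  C[0][0] = min over k of (A[0][0] + B[0][0] = 3 + -4 = -1, A[0][1] + B[1][0] = 6 + -3 = 3, A[0][2] + B[2][0] = 5 + 4 = 9) = -1 (attained at k = 0)
  C[0][1] = min over k of (A[0][0] + B[0][1] = 3 + 7 = 10, A[0][1] + B[1][1] = 6 + -5 = 1, A[0][2] + B[2][1] = 5 + -5 = 0) = 0 (attained at k = 2)
  C[0][2] = min over k of (A[0][0] + B[0][2] = 3 + 0 = 3, A[0][1] + B[1][2] = 6 + 8 = 14, A[0][2] + B[2][2] = 5 + 9 = 14) = 3 (attained at k = 0)
  C[1][0] = min over k of (A[1][0] + B[0][0] = -3 + -4 = -7, A[1][1] + B[1][0] = 6 + -3 = 3, A[1][2] + B[2][0] = 6 + 4 = 10) = -7 (attained at k = 0)
  C[1][1] = min over k of (A[1][0] + B[0][1] = -3 + 7 = 4, A[1][1] + B[1][1] = 6 + -5 = 1, A[1][2] + B[2][1] = 6 + -5 = 1) = 1 (attained at k = 1)
  C[1][2] = min over k of (A[1][0] + B[0][2] = -3 + 0 = -3, A[1][1] + B[1][2] = 6 + 8 = 14, A[1][2] + B[2][2] = 6 + 9 = 15) = -3 (attained at k = 0)
  C[2][0] = min over k of (A[2][0] + B[0][0] = 1 + -4 = -3, A[2][1] + B[1][0] = 5 + -3 = 2, A[2][2] + B[2][0] = 9 + 4 = 13) = -3 (attained at k = 0)
  C[2][1] = min over k of (A[2][0] + B[0][1] = 1 + 7 = 8, A[2][1] + B[1][1] = 5 + -5 = 0, A[2][2] + B[2][1] = 9 + -5 = 4) = 0 (attained at k = 1)
  C[2][2] = min over k of (A[2][0] + B[0][2] = 1 + 0 = 1, A[2][1] + B[1][2] = 5 + 8 = 13, A[2][2] + B[2][2] = 9 + 9 = 18) = 1 (attained at k = 0)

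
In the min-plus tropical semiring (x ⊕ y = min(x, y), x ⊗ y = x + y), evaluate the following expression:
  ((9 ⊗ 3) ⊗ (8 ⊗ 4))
((9 ⊗ 3) ⊗ (8 ⊗ 4)) = 24

Expand innermost to outermost. Recall ⊕ takes the minimum of its arguments and ⊗ takes their sum. Working out the expression ((9 ⊗ 3) ⊗ (8 ⊗ 4)) gives 24.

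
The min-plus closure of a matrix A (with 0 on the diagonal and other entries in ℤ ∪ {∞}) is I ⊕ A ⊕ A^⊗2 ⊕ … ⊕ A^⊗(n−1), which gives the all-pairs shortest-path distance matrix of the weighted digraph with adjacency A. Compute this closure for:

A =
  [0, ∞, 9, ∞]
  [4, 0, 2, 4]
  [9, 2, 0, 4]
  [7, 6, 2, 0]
Closure =
  [0, 11, 9, 13]
  [4, 0, 2, 4]
  [6, 2, 0, 4]
  [7, 4, 2, 0]

This is the Floyd-Warshall all-pairs shortest-path computation. For each intermediate vertex k = 0, 1, …, 3, update dist[i][j] ← min(dist[i][j], dist[i][k] + dist[k][j]). The final matrix gives, for each (i, j), the minimum total weight of any directed path from i to j (possibly empty when i = j).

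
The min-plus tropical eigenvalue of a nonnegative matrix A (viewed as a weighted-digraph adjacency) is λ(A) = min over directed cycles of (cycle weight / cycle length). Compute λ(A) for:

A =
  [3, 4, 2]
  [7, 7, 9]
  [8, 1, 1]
λ(A) = 1

Enumerate directed cycles and compute their means (weight / length). Sample:
  cycle 0 → 0: weight = 3, length = 1, mean = 3/1 ≈ 3.000
  cycle 1 → 1: weight = 7, length = 1, mean = 7/1 ≈ 7.000
  cycle 2 → 2: weight = 1, length = 1, mean = 1/1 ≈ 1.000
  cycle 0 → 1 → 0: weight = 11, length = 2, mean = 11/2 ≈ 5.500
  cycle 0 → 2 → 0: weight = 10, length = 2, mean = 10/2 ≈ 5.000
  cycle 1 → 0 → 1: weight = 11, length = 2, mean = 11/2 ≈ 5.500
Minimum mean = 1.000, attained e.g. along the cycle 2 → 2 with weight 1 and length 1. So λ(A) = 1/1 = 1.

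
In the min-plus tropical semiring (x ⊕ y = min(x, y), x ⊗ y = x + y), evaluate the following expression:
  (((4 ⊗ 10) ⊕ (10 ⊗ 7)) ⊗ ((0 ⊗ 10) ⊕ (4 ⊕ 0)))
(((4 ⊗ 10) ⊕ (10 ⊗ 7)) ⊗ ((0 ⊗ 10) ⊕ (4 ⊕ 0))) = 14

Expand innermost to outermost. Recall ⊕ takes the minimum of its arguments and ⊗ takes their sum. Working out the expression (((4 ⊗ 10) ⊕ (10 ⊗ 7)) ⊗ ((0 ⊗ 10) ⊕ (4 ⊕ 0))) gives 14.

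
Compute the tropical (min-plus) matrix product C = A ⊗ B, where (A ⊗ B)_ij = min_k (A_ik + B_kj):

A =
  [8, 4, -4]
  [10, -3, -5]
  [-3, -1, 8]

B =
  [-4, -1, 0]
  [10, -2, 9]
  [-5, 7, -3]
A ⊗ B =
  [-9, 2, -7]
  [-10, -5, -8]
  [-7, -4, -3]

Apply the min-plus product entry-by-entry:
  C[0][0] = min over k of (A[0][0] + B[0][0] = 8 + -4 = 4, A[0][1] + B[1][0] = 4 + 10 = 14, A[0][2] + B[2][0] = -4 + -5 = -9) = -9 (attained at k = 2)
  C[0][1] = min over k of (A[0][0] + B[0][1] = 8 + -1 = 7, A[0][1] + B[1][1] = 4 + -2 = 2, A[0][2] + B[2][1] = -4 + 7 = 3) = 2 (attained at k = 1)
  C[0][2] = min over k of (A[0][0] + B[0][2] = 8 + 0 = 8, A[0][1] + B[1][2] = 4 + 9 = 13, A[0][2] + B[2][2] = -4 + -3 = -7) = -7 (attained at k = 2)
  C[1][0] = min over k of (A[1][0] + B[0][0] = 10 + -4 = 6, A[1][1] + B[1][0] = -3 + 10 = 7, A[1][2] + B[2][0] = -5 + -5 = -10) = -10 (attained at k = 2)
  C[1][1] = min over k of (A[1][0] + B[0][1] = 10 + -1 = 9, A[1][1] + B[1][1] = -3 + -2 = -5, A[1][2] + B[2][1] = -5 + 7 = 2) = -5 (attained at k = 1)
  C[1][2] = min over k of (A[1][0] + B[0][2] = 10 + 0 = 10, A[1][1] + B[1][2] = -3 + 9 = 6, A[1][2] + B[2][2] = -5 + -3 = -8) = -8 (attained at k = 2)
  C[2][0] = min over k of (A[2][0] + B[0][0] = -3 + -4 = -7, A[2][1] + B[1][0] = -1 + 10 = 9, A[2][2] + B[2][0] = 8 + -5 = 3) = -7 (attained at k = 0)
  C[2][1] = min over k of (A[2][0] + B[0][1] = -3 + -1 = -4, A[2][1] + B[1][1] = -1 + -2 = -3, A[2][2] + B[2][1] = 8 + 7 = 15) = -4 (attained at k = 0)
  C[2][2] = min over k of (A[2][0] + B[0][2] = -3 + 0 = -3, A[2][1] + B[1][2] = -1 + 9 = 8, A[2][2] + B[2][2] = 8 + -3 = 5) = -3 (attained at k = 0)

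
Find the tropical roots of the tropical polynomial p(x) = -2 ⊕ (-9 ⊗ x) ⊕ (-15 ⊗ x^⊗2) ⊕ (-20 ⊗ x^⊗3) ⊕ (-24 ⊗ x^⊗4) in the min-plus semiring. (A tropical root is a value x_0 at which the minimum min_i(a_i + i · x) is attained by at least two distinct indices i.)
Roots: {4, 5, 6, 7}

Each tropical root is a break point of the lower envelope of the lines y = a_i + i · x (there are 5 lines, with slopes 0, 1, ..., 4). Only the lines that attain the minimum somewhere contribute to roots; other lines are dominated. Here the surviving (envelope) indices are i = 4, i = 3, i = 2, i = 1, i = 0.
Intersections between consecutive envelope lines give the roots: for adjacent envelope indices i < j the intersection is x = (a_i − a_j) / (j − i). Reading off the sorted break points: {4, 5, 6, 7}.
Verification: at each break x_0, at least two indices attain the minimum of min_i(a_i + i · x_0).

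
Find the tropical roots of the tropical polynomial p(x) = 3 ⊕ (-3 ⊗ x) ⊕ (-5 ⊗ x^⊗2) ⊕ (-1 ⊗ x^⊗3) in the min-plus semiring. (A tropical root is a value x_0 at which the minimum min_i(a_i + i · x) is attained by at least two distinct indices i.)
Roots: {-4, 2, 6}

Each tropical root is a break point of the lower envelope of the lines y = a_i + i · x (there are 4 lines, with slopes 0, 1, ..., 3). Only the lines that attain the minimum somewhere contribute to roots; other lines are dominated. Here the surviving (envelope) indices are i = 3, i = 2, i = 1, i = 0.
Intersections between consecutive envelope lines give the roots: for adjacent envelope indices i < j the intersection is x = (a_i − a_j) / (j − i). Reading off the sorted break points: {-4, 2, 6}.
Verification: at each break x_0, at least two indices attain the minimum of min_i(a_i + i · x_0).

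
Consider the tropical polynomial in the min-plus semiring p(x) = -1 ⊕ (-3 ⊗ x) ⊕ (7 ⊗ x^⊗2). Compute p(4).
p(4) = -1

A tropical monomial a ⊗ x^⊗i evaluates to a + i · x. Evaluating each term at x = 4:
  Term 0 contributes -1 + 0 · 4 = -1
  Term 1 contributes -3 + 1 · 4 = 1
  Term 2 contributes 7 + 2 · 4 = 15
p(4) = ⊕ of these = min[-1, 1, 15] = -1.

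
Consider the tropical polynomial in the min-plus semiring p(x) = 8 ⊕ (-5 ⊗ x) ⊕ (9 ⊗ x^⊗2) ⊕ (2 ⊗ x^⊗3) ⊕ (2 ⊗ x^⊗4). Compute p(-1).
p(-1) = -6

A tropical monomial a ⊗ x^⊗i evaluates to a + i · x. Evaluating each term at x = -1:
  Term 0 contributes 8 + 0 · -1 = 8
  Term 1 contributes -5 + 1 · -1 = -6
  Term 2 contributes 9 + 2 · -1 = 7
  Term 3 contributes 2 + 3 · -1 = -1
  Term 4 contributes 2 + 4 · -1 = -2
p(-1) = ⊕ of these = min[8, -6, 7, -1, -2] = -6.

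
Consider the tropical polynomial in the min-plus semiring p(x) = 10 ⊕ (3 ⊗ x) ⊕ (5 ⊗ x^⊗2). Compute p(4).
p(4) = 7

A tropical monomial a ⊗ x^⊗i evaluates to a + i · x. Evaluating each term at x = 4:
  Term 0 contributes 10 + 0 · 4 = 10
  Term 1 contributes 3 + 1 · 4 = 7
  Term 2 contributes 5 + 2 · 4 = 13
p(4) = ⊕ of these = min[10, 7, 13] = 7.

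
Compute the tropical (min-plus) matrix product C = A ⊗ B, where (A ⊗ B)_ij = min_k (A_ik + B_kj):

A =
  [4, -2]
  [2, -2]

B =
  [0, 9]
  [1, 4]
A ⊗ B =
  [-1, 2]
  [-1, 2]

Apply the min-plus product entry-by-entry:
  C[0][0] = min over k of (A[0][0] + B[0][0] = 4 + 0 = 4, A[0][1] + B[1][0] = -2 + 1 = -1) = -1 (attained at k = 1)
  C[0][1] = min over k of (A[0][0] + B[0][1] = 4 + 9 = 13, A[0][1] + B[1][1] = -2 + 4 = 2) = 2 (attained at k = 1)
  C[1][0] = min over k of (A[1][0] + B[0][0] = 2 + 0 = 2, A[1][1] + B[1][0] = -2 + 1 = -1) = -1 (attained at k = 1)
  C[1][1] = min over k of (A[1][0] + B[0][1] = 2 + 9 = 11, A[1][1] + B[1][1] = -2 + 4 = 2) = 2 (attained at k = 1)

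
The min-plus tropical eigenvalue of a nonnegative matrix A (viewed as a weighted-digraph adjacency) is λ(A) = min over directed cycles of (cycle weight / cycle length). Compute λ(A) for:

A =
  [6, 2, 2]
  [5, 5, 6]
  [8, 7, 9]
λ(A) = 7/2

Enumerate directed cycles and compute their means (weight / length). Sample:
  cycle 0 → 0: weight = 6, length = 1, mean = 6/1 ≈ 6.000
  cycle 1 → 1: weight = 5, length = 1, mean = 5/1 ≈ 5.000
  cycle 2 → 2: weight = 9, length = 1, mean = 9/1 ≈ 9.000
  cycle 0 → 1 → 0: weight = 7, length = 2, mean = 7/2 ≈ 3.500
  cycle 0 → 2 → 0: weight = 10, length = 2, mean = 10/2 ≈ 5.000
  cycle 1 → 0 → 1: weight = 7, length = 2, mean = 7/2 ≈ 3.500
Minimum mean = 3.500, attained e.g. along the cycle 0 → 1 → 0 with weight 7 and length 2. So λ(A) = 7/2 = 7/2.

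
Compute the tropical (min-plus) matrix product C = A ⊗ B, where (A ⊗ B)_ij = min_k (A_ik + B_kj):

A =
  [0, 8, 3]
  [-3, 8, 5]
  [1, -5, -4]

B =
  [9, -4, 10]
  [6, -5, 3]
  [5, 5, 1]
A ⊗ B =
  [8, -4, 4]
  [6, -7, 6]
  [1, -10, -3]

Apply the min-plus product entry-by-entry:
  C[0][0] = min over k of (A[0][0] + B[0][0] = 0 + 9 = 9, A[0][1] + B[1][0] = 8 + 6 = 14, A[0][2] + B[2][0] = 3 + 5 = 8) = 8 (attained at k = 2)
  C[0][1] = min over k of (A[0][0] + B[0][1] = 0 + -4 = -4, A[0][1] + B[1][1] = 8 + -5 = 3, A[0][2] + B[2][1] = 3 + 5 = 8) = -4 (attained at k = 0)
  C[0][2] = min over k of (A[0][0] + B[0][2] = 0 + 10 = 10, A[0][1] + B[1][2] = 8 + 3 = 11, A[0][2] + B[2][2] = 3 + 1 = 4) = 4 (attained at k = 2)
  C[1][0] = min over k of (A[1][0] + B[0][0] = -3 + 9 = 6, A[1][1] + B[1][0] = 8 + 6 = 14, A[1][2] + B[2][0] = 5 + 5 = 10) = 6 (attained at k = 0)
  C[1][1] = min over k of (A[1][0] + B[0][1] = -3 + -4 = -7, A[1][1] + B[1][1] = 8 + -5 = 3, A[1][2] + B[2][1] = 5 + 5 = 10) = -7 (attained at k = 0)
  C[1][2] = min over k of (A[1][0] + B[0][2] = -3 + 10 = 7, A[1][1] + B[1][2] = 8 + 3 = 11, A[1][2] + B[2][2] = 5 + 1 = 6) = 6 (attained at k = 2)
  C[2][0] = min over k of (A[2][0] + B[0][0] = 1 + 9 = 10, A[2][1] + B[1][0] = -5 + 6 = 1, A[2][2] + B[2][0] = -4 + 5 = 1) = 1 (attained at k = 1)
  C[2][1] = min over k of (A[2][0] + B[0][1] = 1 + -4 = -3, A[2][1] + B[1][1] = -5 + -5 = -10, A[2][2] + B[2][1] = -4 + 5 = 1) = -10 (attained at k = 1)
  C[2][2] = min over k of (A[2][0] + B[0][2] = 1 + 10 = 11, A[2][1] + B[1][2] = -5 + 3 = -2, A[2][2] + B[2][2] = -4 + 1 = -3) = -3 (attained at k = 2)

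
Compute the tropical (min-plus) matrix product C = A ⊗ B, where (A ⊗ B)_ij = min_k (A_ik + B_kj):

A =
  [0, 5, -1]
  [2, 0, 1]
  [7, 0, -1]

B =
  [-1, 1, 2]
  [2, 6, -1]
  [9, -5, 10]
A ⊗ B =
  [-1, -6, 2]
  [1, -4, -1]
  [2, -6, -1]

Apply the min-plus product entry-by-entry:
  C[0][0] = min over k of (A[0][0] + B[0][0] = 0 + -1 = -1, A[0][1] + B[1][0] = 5 + 2 = 7, A[0][2] + B[2][0] = -1 + 9 = 8) = -1 (attained at k = 0)
  C[0][1] = min over k of (A[0][0] + B[0][1] = 0 + 1 = 1, A[0][1] + B[1][1] = 5 + 6 = 11, A[0][2] + B[2][1] = -1 + -5 = -6) = -6 (attained at k = 2)
  C[0][2] = min over k of (A[0][0] + B[0][2] = 0 + 2 = 2, A[0][1] + B[1][2] = 5 + -1 = 4, A[0][2] + B[2][2] = -1 + 10 = 9) = 2 (attained at k = 0)
  C[1][0] = min over k of (A[1][0] + B[0][0] = 2 + -1 = 1, A[1][1] + B[1][0] = 0 + 2 = 2, A[1][2] + B[2][0] = 1 + 9 = 10) = 1 (attained at k = 0)
  C[1][1] = min over k of (A[1][0] + B[0][1] = 2 + 1 = 3, A[1][1] + B[1][1] = 0 + 6 = 6, A[1][2] + B[2][1] = 1 + -5 = -4) = -4 (attained at k = 2)
  C[1][2] = min over k of (A[1][0] + B[0][2] = 2 + 2 = 4, A[1][1] + B[1][2] = 0 + -1 = -1, A[1][2] + B[2][2] = 1 + 10 = 11) = -1 (attained at k = 1)
  C[2][0] = min over k of (A[2][0] + B[0][0] = 7 + -1 = 6, A[2][1] + B[1][0] = 0 + 2 = 2, A[2][2] + B[2][0] = -1 + 9 = 8) = 2 (attained at k = 1)
  C[2][1] = min over k of (A[2][0] + B[0][1] = 7 + 1 = 8, A[2][1] + B[1][1] = 0 + 6 = 6, A[2][2] + B[2][1] = -1 + -5 = -6) = -6 (attained at k = 2)
  C[2][2] = min over k of (A[2][0] + B[0][2] = 7 + 2 = 9, A[2][1] + B[1][2] = 0 + -1 = -1, A[2][2] + B[2][2] = -1 + 10 = 9) = -1 (attained at k = 1)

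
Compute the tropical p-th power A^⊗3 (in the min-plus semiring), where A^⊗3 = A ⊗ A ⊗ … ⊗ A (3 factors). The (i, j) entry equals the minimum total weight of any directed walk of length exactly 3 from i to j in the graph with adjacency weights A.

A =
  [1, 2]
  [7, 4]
A^⊗3 =
  [3, 4]
  [9, 10]

Each entry (A^⊗3)_ij equals the minimum over all length-3 walks i = v_0 → v_1 → … → v_3 = j of Σ_t A[v_t][v_{t+1}]. For example, for (i, j) = (0, 1) we minimise over 4 possible intermediate vertex sequences; the minimum is 4, attained along the walk 0 → 0 → 0 → 1.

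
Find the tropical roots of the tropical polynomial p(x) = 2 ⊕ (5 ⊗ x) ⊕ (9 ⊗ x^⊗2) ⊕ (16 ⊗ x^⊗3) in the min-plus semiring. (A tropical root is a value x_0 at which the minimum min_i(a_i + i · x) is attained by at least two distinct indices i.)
Roots: {-7, -4, -3}

Each tropical root is a break point of the lower envelope of the lines y = a_i + i · x (there are 4 lines, with slopes 0, 1, ..., 3). Only the lines that attain the minimum somewhere contribute to roots; other lines are dominated. Here the surviving (envelope) indices are i = 3, i = 2, i = 1, i = 0.
Intersections between consecutive envelope lines give the roots: for adjacent envelope indices i < j the intersection is x = (a_i − a_j) / (j − i). Reading off the sorted break points: {-7, -4, -3}.
Verification: at each break x_0, at least two indices attain the minimum of min_i(a_i + i · x_0).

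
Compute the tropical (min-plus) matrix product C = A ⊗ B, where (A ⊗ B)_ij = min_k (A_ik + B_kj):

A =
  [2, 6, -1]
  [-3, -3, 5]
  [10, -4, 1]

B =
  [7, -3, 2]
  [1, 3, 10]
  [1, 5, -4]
A ⊗ B =
  [0, -1, -5]
  [-2, -6, -1]
  [-3, -1, -3]

Apply the min-plus product entry-by-entry:
  C[0][0] = min over k of (A[0][0] + B[0][0] = 2 + 7 = 9, A[0][1] + B[1][0] = 6 + 1 = 7, A[0][2] + B[2][0] = -1 + 1 = 0) = 0 (attained at k = 2)
  C[0][1] = min over k of (A[0][0] + B[0][1] = 2 + -3 = -1, A[0][1] + B[1][1] = 6 + 3 = 9, A[0][2] + B[2][1] = -1 + 5 = 4) = -1 (attained at k = 0)
  C[0][2] = min over k of (A[0][0] + B[0][2] = 2 + 2 = 4, A[0][1] + B[1][2] = 6 + 10 = 16, A[0][2] + B[2][2] = -1 + -4 = -5) = -5 (attained at k = 2)
  C[1][0] = min over k of (A[1][0] + B[0][0] = -3 + 7 = 4, A[1][1] + B[1][0] = -3 + 1 = -2, A[1][2] + B[2][0] = 5 + 1 = 6) = -2 (attained at k = 1)
  C[1][1] = min over k of (A[1][0] + B[0][1] = -3 + -3 = -6, A[1][1] + B[1][1] = -3 + 3 = 0, A[1][2] + B[2][1] = 5 + 5 = 10) = -6 (attained at k = 0)
  C[1][2] = min over k of (A[1][0] + B[0][2] = -3 + 2 = -1, A[1][1] + B[1][2] = -3 + 10 = 7, A[1][2] + B[2][2] = 5 + -4 = 1) = -1 (attained at k = 0)
  C[2][0] = min over k of (A[2][0] + B[0][0] = 10 + 7 = 17, A[2][1] + B[1][0] = -4 + 1 = -3, A[2][2] + B[2][0] = 1 + 1 = 2) = -3 (attained at k = 1)
  C[2][1] = min over k of (A[2][0] + B[0][1] = 10 + -3 = 7, A[2][1] + B[1][1] = -4 + 3 = -1, A[2][2] + B[2][1] = 1 + 5 = 6) = -1 (attained at k = 1)
  C[2][2] = min over k of (A[2][0] + B[0][2] = 10 + 2 = 12, A[2][1] + B[1][2] = -4 + 10 = 6, A[2][2] + B[2][2] = 1 + -4 = -3) = -3 (attained at k = 2)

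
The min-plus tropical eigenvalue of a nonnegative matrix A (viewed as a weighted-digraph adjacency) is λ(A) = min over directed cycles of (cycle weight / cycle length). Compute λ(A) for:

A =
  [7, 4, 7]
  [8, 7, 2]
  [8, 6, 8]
λ(A) = 4

Enumerate directed cycles and compute their means (weight / length). Sample:
  cycle 0 → 0: weight = 7, length = 1, mean = 7/1 ≈ 7.000
  cycle 1 → 1: weight = 7, length = 1, mean = 7/1 ≈ 7.000
  cycle 2 → 2: weight = 8, length = 1, mean = 8/1 ≈ 8.000
  cycle 0 → 1 → 0: weight = 12, length = 2, mean = 12/2 ≈ 6.000
  cycle 0 → 2 → 0: weight = 15, length = 2, mean = 15/2 ≈ 7.500
  cycle 1 → 0 → 1: weight = 12, length = 2, mean = 12/2 ≈ 6.000
Minimum mean = 4.000, attained e.g. along the cycle 1 → 2 → 1 with weight 8 and length 2. So λ(A) = 8/2 = 4.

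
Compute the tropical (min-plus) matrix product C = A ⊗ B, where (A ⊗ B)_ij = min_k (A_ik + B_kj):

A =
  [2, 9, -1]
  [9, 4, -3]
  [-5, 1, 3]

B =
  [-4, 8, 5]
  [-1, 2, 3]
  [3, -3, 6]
A ⊗ B =
  [-2, -4, 5]
  [0, -6, 3]
  [-9, 0, 0]

Apply the min-plus product entry-by-entry:
  C[0][0] = min over k of (A[0][0] + B[0][0] = 2 + -4 = -2, A[0][1] + B[1][0] = 9 + -1 = 8, A[0][2] + B[2][0] = -1 + 3 = 2) = -2 (attained at k = 0)
  C[0][1] = min over k of (A[0][0] + B[0][1] = 2 + 8 = 10, A[0][1] + B[1][1] = 9 + 2 = 11, A[0][2] + B[2][1] = -1 + -3 = -4) = -4 (attained at k = 2)
  C[0][2] = min over k of (A[0][0] + B[0][2] = 2 + 5 = 7, A[0][1] + B[1][2] = 9 + 3 = 12, A[0][2] + B[2][2] = -1 + 6 = 5) = 5 (attained at k = 2)
  C[1][0] = min over k of (A[1][0] + B[0][0] = 9 + -4 = 5, A[1][1] + B[1][0] = 4 + -1 = 3, A[1][2] + B[2][0] = -3 + 3 = 0) = 0 (attained at k = 2)
  C[1][1] = min over k of (A[1][0] + B[0][1] = 9 + 8 = 17, A[1][1] + B[1][1] = 4 + 2 = 6, A[1][2] + B[2][1] = -3 + -3 = -6) = -6 (attained at k = 2)
  C[1][2] = min over k of (A[1][0] + B[0][2] = 9 + 5 = 14, A[1][1] + B[1][2] = 4 + 3 = 7, A[1][2] + B[2][2] = -3 + 6 = 3) = 3 (attained at k = 2)
  C[2][0] = min over k of (A[2][0] + B[0][0] = -5 + -4 = -9, A[2][1] + B[1][0] = 1 + -1 = 0, A[2][2] + B[2][0] = 3 + 3 = 6) = -9 (attained at k = 0)
  C[2][1] = min over k of (A[2][0] + B[0][1] = -5 + 8 = 3, A[2][1] + B[1][1] = 1 + 2 = 3, A[2][2] + B[2][1] = 3 + -3 = 0) = 0 (attained at k = 2)
  C[2][2] = min over k of (A[2][0] + B[0][2] = -5 + 5 = 0, A[2][1] + B[1][2] = 1 + 3 = 4, A[2][2] + B[2][2] = 3 + 6 = 9) = 0 (attained at k = 0)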